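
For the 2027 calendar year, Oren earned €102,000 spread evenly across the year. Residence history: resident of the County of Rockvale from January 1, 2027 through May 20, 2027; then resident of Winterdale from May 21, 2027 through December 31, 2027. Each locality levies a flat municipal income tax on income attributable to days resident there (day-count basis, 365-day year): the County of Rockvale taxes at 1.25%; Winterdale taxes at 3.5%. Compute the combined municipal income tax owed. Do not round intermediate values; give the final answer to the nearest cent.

€2,689.73

The County of Rockvale, January 1 – May 20, 2027: 140 days → €102,000 × 1.25% × 140/365 = €489.0411
Winterdale, May 21 – December 31, 2027: 225 days → €102,000 × 3.5% × 225/365 = €2,200.6849
Total = €2,689.7260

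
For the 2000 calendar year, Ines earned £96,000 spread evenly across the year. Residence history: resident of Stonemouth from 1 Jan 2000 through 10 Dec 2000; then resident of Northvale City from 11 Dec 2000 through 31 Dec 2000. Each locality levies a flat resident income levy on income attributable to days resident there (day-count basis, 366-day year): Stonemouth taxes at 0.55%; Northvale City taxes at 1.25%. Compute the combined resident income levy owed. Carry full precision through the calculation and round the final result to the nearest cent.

Stonemouth, 1 Jan – 10 Dec 2000: 345 days → £96,000 × 0.55% × 345/366 = £497.7049
Northvale City, 11 Dec – 31 Dec 2000: 21 days → £96,000 × 1.25% × 21/366 = £68.8525
Total = £566.5574

£566.56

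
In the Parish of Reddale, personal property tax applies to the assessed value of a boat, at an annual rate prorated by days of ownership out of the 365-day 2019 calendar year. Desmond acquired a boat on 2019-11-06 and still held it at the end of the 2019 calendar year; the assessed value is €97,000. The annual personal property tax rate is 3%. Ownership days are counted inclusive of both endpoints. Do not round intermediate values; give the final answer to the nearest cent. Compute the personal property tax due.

Days held (2019-11-06 to 2019-12-31): 56 out of 365
Tax = €97,000 × 3% × 56/365 = €446.4658

€446.47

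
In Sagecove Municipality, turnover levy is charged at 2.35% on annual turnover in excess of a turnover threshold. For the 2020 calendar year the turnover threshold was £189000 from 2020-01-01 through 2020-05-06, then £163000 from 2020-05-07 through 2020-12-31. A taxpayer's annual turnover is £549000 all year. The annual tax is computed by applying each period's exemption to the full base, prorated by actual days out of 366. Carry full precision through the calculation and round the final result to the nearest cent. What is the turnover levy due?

£8858.99

2020-01-01 to 2020-05-06: 127 days, exemption £189000 → (£549000 − £189000) × 2.35% × 127/366 = £2935.5738
2020-05-07 to 2020-12-31: 239 days, exemption £163000 → (£549000 − £163000) × 2.35% × 239/366 = £5923.4126
Total = £8858.9863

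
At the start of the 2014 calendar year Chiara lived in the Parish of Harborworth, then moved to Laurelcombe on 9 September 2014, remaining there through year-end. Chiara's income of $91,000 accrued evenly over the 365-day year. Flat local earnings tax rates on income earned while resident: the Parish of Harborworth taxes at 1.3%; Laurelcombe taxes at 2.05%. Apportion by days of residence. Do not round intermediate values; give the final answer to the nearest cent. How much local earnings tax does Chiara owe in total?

$1,396.16

The Parish of Harborworth, 1 January – 8 September 2014: 251 days → $91,000 × 1.3% × 251/365 = $813.5151
Laurelcombe, 9 September – 31 December 2014: 114 days → $91,000 × 2.05% × 114/365 = $582.6493
Total = $1,396.1644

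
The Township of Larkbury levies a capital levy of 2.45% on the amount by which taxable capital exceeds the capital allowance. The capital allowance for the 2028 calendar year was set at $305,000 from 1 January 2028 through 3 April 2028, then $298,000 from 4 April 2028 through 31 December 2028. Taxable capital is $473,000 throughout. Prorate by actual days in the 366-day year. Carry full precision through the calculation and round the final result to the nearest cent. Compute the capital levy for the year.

1 January – 3 April 2028: 94 days, exemption $305,000 → ($473,000 − $305,000) × 2.45% × 94/366 = $1,057.1148
4 April – 31 December 2028: 272 days, exemption $298,000 → ($473,000 − $298,000) × 2.45% × 272/366 = $3,186.3388
Total = $4,243.4536

$4,243.45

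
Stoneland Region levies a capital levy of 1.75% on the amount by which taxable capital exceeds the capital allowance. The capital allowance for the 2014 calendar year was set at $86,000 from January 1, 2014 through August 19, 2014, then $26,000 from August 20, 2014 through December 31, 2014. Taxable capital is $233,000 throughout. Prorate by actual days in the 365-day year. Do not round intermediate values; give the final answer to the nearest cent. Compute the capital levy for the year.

January 1 – August 19, 2014: 231 days, exemption $86,000 → ($233,000 − $86,000) × 1.75% × 231/365 = $1,628.0753
August 20 – December 31, 2014: 134 days, exemption $26,000 → ($233,000 − $26,000) × 1.75% × 134/365 = $1,329.9041
Total = $2,957.9795

$2,957.98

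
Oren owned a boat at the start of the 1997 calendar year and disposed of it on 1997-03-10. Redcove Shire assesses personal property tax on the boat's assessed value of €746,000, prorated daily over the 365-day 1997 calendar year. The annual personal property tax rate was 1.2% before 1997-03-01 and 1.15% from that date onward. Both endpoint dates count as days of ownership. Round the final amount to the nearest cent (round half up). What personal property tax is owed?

1997-01-01 to 1997-02-28: 59 days at 1.2% → €746,000 × 1.2% × 59/365 = €1,447.0356
1997-03-01 to 1997-03-10: 10 days at 1.15% → €746,000 × 1.15% × 10/365 = €235.0411
Total = €1,682.0767

€1,682.08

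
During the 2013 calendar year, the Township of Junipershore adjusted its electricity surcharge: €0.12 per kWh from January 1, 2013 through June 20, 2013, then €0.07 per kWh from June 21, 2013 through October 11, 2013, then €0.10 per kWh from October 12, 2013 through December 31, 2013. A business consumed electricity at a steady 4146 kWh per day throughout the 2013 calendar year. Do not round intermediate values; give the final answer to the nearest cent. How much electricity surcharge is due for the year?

January 1 – June 20, 2013: 171 days × 4146 kWh/day = 708,966 kWh at €0.12/kWh → €85,075.92
June 21 – October 11, 2013: 113 days × 4146 kWh/day = 468,498 kWh at €0.07/kWh → €32,794.86
October 12 – December 31, 2013: 81 days × 4146 kWh/day = 335,826 kWh at €0.10/kWh → €33,582.60

€151,453.38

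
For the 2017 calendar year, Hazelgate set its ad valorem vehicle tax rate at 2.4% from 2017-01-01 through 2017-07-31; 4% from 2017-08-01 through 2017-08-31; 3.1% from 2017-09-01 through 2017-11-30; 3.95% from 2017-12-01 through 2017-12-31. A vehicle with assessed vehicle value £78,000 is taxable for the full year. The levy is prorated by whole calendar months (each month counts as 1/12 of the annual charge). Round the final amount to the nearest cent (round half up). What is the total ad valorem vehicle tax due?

£2,213.25

2017-01-01 to 2017-07-31: 7 months at 2.4% → £78,000 × 2.4% × 7/12 = £1,092.0000
2017-08-01 to 2017-08-31: 1 month at 4% → £78,000 × 4% × 1/12 = £260.0000
2017-09-01 to 2017-11-30: 3 months at 3.1% → £78,000 × 3.1% × 3/12 = £604.5000
2017-12-01 to 2017-12-31: 1 month at 3.95% → £78,000 × 3.95% × 1/12 = £256.7500
Total = £2,213.2500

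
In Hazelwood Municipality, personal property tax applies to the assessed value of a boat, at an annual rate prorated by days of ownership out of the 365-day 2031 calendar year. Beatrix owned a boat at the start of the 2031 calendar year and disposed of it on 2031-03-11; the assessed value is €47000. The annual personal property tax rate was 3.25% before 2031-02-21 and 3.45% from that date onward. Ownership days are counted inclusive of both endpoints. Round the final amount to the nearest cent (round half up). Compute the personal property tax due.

€297.84

2031-01-01 to 2031-02-20: 51 days at 3.25% → €47000 × 3.25% × 51/365 = €213.4315
2031-02-21 to 2031-03-11: 19 days at 3.45% → €47000 × 3.45% × 19/365 = €84.4068
Total = €297.8384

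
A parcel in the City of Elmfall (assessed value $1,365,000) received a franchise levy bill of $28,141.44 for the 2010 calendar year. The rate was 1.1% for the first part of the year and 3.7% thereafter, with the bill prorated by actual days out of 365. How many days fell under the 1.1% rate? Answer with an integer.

Let d = days at the first rate; then 365 − d days at the second rate.
$1,365,000 × [1.1%·d + 3.7%·(365−d)] / 365 = $28,141.44
Solving gives d = 230, so the new rate took effect on 19 August 2010.

230 days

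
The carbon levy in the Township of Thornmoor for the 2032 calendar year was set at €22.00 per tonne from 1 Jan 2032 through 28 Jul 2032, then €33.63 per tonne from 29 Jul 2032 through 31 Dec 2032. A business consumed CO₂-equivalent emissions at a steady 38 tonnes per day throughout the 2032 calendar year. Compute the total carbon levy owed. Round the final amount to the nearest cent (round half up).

€374,918.64

1 Jan – 28 Jul 2032: 210 days × 38 tonnes/day = 7,980 tonnes at €22.00/tonne → €175,560.00
29 Jul – 31 Dec 2032: 156 days × 38 tonnes/day = 5,928 tonnes at €33.63/tonne → €199,358.64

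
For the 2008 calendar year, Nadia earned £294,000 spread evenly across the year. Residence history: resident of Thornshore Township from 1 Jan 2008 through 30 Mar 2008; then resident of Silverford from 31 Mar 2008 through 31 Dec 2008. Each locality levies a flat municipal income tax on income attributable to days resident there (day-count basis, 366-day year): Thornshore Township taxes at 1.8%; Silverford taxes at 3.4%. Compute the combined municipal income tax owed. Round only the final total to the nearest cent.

£8,839.28

Thornshore Township, 1 Jan – 30 Mar 2008: 90 days → £294,000 × 1.8% × 90/366 = £1,301.3115
Silverford, 31 Mar – 31 Dec 2008: 276 days → £294,000 × 3.4% × 276/366 = £7,537.9672
Total = £8,839.2787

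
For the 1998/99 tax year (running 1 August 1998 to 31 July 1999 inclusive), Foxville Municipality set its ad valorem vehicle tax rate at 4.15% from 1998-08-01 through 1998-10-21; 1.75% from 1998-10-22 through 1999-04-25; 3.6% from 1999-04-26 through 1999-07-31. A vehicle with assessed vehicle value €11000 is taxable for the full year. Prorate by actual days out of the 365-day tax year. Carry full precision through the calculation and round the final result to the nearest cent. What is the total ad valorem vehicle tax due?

€305.89

1998-08-01 to 1998-10-21: 82 days at 4.15% → €11000 × 4.15% × 82/365 = €102.5562
1998-10-22 to 1999-04-25: 186 days at 1.75% → €11000 × 1.75% × 186/365 = €98.0959
1999-04-26 to 1999-07-31: 97 days at 3.6% → €11000 × 3.6% × 97/365 = €105.2384
Total = €305.8904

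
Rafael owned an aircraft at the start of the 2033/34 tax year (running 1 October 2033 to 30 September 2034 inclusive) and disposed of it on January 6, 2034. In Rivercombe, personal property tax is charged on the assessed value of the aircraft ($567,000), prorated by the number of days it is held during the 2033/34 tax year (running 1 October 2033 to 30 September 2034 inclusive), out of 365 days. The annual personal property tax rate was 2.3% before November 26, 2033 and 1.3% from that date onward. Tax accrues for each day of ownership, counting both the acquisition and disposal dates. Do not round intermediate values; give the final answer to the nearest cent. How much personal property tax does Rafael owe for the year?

$2,848.98

October 1 – November 25, 2033: 56 days at 2.3% → $567,000 × 2.3% × 56/365 = $2,000.8110
November 26, 2033 – January 6, 2034: 42 days at 1.3% → $567,000 × 1.3% × 42/365 = $848.1699
Total = $2,848.9808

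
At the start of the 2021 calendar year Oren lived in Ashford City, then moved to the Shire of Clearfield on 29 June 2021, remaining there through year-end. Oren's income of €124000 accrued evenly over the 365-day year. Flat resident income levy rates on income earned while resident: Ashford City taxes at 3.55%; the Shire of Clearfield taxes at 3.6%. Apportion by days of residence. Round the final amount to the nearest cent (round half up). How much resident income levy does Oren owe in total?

Ashford City, 1 January – 28 June 2021: 179 days → €124000 × 3.55% × 179/365 = €2158.7890
The Shire of Clearfield, 29 June – 31 December 2021: 186 days → €124000 × 3.6% × 186/365 = €2274.8055
Total = €4433.5945

€4433.59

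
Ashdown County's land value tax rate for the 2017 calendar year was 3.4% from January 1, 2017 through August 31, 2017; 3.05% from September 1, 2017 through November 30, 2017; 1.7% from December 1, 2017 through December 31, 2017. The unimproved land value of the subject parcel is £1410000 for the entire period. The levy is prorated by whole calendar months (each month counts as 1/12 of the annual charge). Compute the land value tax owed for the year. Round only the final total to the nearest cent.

£44708.75

January 1 – August 31, 2017: 8 months at 3.4% → £1410000 × 3.4% × 8/12 = £31960.0000
September 1 – November 30, 2017: 3 months at 3.05% → £1410000 × 3.05% × 3/12 = £10751.2500
December 1 – December 31, 2017: 1 month at 1.7% → £1410000 × 1.7% × 1/12 = £1997.5000
Total = £44708.7500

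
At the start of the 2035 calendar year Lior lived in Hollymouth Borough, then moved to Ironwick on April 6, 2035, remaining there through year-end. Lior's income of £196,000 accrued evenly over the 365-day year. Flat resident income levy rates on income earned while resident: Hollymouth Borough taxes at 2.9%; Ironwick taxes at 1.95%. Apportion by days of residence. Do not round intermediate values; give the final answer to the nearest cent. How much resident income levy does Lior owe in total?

Hollymouth Borough, January 1 – April 5, 2035: 95 days → £196,000 × 2.9% × 95/365 = £1,479.3973
Ironwick, April 6 – December 31, 2035: 270 days → £196,000 × 1.95% × 270/365 = £2,827.2329
Total = £4,306.6301

£4,306.63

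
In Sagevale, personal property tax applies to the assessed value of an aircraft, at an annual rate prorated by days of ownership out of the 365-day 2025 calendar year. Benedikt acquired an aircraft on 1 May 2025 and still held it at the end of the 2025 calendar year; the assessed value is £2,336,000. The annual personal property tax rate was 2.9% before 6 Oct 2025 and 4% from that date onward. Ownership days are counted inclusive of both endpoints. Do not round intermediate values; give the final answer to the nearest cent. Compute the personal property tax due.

£51,596.80

1 May – 5 Oct 2025: 158 days at 2.9% → £2,336,000 × 2.9% × 158/365 = £29,324.8000
6 Oct – 31 Dec 2025: 87 days at 4% → £2,336,000 × 4% × 87/365 = £22,272.0000
Total = £51,596.8000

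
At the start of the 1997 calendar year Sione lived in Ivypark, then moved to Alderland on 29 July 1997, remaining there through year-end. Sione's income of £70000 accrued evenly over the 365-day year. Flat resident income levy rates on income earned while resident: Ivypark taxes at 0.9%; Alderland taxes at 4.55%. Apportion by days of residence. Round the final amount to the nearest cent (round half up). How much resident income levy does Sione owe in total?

Ivypark, 1 January – 28 July 1997: 209 days → £70000 × 0.9% × 209/365 = £360.7397
Alderland, 29 July – 31 December 1997: 156 days → £70000 × 4.55% × 156/365 = £1361.2603
Total = £1722.0000

£1722.00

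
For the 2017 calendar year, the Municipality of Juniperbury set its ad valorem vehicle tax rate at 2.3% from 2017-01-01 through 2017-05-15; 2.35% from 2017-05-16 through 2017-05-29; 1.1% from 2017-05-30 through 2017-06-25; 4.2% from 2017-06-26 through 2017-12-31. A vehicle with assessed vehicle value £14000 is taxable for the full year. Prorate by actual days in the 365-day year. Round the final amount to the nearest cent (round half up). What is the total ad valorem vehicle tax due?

2017-01-01 to 2017-05-15: 135 days at 2.3% → £14000 × 2.3% × 135/365 = £119.0959
2017-05-16 to 2017-05-29: 14 days at 2.35% → £14000 × 2.35% × 14/365 = £12.6192
2017-05-30 to 2017-06-25: 27 days at 1.1% → £14000 × 1.1% × 27/365 = £11.3918
2017-06-26 to 2017-12-31: 189 days at 4.2% → £14000 × 4.2% × 189/365 = £304.4712
Total = £447.5781

£447.58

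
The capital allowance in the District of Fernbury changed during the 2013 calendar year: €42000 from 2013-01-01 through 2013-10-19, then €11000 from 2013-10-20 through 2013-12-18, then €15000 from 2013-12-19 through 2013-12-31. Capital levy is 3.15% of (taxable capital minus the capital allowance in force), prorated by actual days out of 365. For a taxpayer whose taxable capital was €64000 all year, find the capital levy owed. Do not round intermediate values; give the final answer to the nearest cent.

2013-01-01 to 2013-10-19: 292 days, exemption €42000 → (€64000 − €42000) × 3.15% × 292/365 = €554.4000
2013-10-20 to 2013-12-18: 60 days, exemption €11000 → (€64000 − €11000) × 3.15% × 60/365 = €274.4384
2013-12-19 to 2013-12-31: 13 days, exemption €15000 → (€64000 − €15000) × 3.15% × 13/365 = €54.9740
Total = €883.8123

€883.81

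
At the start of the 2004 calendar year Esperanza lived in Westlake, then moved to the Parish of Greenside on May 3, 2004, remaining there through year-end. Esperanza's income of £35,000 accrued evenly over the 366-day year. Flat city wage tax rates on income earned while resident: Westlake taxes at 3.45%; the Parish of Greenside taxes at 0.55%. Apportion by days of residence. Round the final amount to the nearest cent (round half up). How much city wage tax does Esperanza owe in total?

Westlake, January 1 – May 2, 2004: 123 days → £35,000 × 3.45% × 123/366 = £405.7992
The Parish of Greenside, May 3 – December 31, 2004: 243 days → £35,000 × 0.55% × 243/366 = £127.8074
Total = £533.6066

£533.61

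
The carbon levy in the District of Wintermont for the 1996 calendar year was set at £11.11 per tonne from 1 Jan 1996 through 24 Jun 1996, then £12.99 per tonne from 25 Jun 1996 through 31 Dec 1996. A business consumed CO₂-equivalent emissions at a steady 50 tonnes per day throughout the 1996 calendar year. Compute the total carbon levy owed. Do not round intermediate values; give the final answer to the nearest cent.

£221,173.00

1 Jan – 24 Jun 1996: 176 days × 50 tonnes/day = 8,800 tonnes at £11.11/tonne → £97,768.00
25 Jun – 31 Dec 1996: 190 days × 50 tonnes/day = 9,500 tonnes at £12.99/tonne → £123,405.00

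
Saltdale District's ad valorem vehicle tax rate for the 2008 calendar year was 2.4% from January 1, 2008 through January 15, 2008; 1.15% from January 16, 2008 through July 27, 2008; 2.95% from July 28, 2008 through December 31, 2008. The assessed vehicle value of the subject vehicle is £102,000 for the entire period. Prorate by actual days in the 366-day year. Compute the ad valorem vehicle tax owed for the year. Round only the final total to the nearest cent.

January 1 – January 15, 2008: 15 days at 2.4% → £102,000 × 2.4% × 15/366 = £100.3279
January 16 – July 27, 2008: 194 days at 1.15% → £102,000 × 1.15% × 194/366 = £621.7541
July 28 – December 31, 2008: 157 days at 2.95% → £102,000 × 2.95% × 157/366 = £1,290.7459
Total = £2,012.8279

£2,012.83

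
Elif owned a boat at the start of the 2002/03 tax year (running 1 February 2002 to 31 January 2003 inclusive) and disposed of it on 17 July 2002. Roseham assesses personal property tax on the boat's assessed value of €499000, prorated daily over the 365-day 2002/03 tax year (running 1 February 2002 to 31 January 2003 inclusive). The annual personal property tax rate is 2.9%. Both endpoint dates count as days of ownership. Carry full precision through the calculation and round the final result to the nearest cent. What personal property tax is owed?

Days held (1 February – 17 July 2002): 167 out of 365
Tax = €499000 × 2.9% × 167/365 = €6620.9781

€6620.98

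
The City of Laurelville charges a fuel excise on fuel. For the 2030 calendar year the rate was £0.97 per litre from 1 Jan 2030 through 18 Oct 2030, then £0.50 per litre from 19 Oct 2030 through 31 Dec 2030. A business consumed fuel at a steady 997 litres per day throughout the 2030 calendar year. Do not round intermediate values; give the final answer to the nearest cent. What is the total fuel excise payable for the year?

£318,312.19

1 Jan – 18 Oct 2030: 291 days × 997 litres/day = 290,127 litres at £0.97/litre → £281,423.19
19 Oct – 31 Dec 2030: 74 days × 997 litres/day = 73,778 litres at £0.50/litre → £36,889.00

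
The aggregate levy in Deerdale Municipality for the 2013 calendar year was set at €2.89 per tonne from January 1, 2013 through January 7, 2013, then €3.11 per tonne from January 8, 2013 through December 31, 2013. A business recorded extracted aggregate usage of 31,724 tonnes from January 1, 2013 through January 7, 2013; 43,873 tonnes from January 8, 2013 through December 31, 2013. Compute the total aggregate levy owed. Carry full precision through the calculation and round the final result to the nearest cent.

€228,127.39

January 1 – January 7, 2013: 31,724 tonnes at €2.89/tonne → €91,682.36
January 8 – December 31, 2013: 43,873 tonnes at €3.11/tonne → €136,445.03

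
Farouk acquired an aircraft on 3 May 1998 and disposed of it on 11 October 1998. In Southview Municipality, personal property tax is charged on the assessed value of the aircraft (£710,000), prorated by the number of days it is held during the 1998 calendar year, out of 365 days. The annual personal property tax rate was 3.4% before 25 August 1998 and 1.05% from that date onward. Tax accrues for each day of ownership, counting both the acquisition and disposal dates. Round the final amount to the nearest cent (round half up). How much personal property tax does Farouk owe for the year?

3 May – 24 August 1998: 114 days at 3.4% → £710,000 × 3.4% × 114/365 = £7,539.6164
25 August – 11 October 1998: 48 days at 1.05% → £710,000 × 1.05% × 48/365 = £980.3836
Total = £8,520.0000

£8,520.00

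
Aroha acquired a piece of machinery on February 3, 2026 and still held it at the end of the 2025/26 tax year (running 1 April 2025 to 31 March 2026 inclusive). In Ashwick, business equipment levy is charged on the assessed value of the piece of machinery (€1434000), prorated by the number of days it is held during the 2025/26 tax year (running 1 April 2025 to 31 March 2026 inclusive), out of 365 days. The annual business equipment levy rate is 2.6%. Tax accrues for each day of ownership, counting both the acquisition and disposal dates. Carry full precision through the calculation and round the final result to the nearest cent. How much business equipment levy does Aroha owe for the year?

Days held (February 3 – March 31, 2026): 57 out of 365
Tax = €1434000 × 2.6% × 57/365 = €5822.4329

€5822.43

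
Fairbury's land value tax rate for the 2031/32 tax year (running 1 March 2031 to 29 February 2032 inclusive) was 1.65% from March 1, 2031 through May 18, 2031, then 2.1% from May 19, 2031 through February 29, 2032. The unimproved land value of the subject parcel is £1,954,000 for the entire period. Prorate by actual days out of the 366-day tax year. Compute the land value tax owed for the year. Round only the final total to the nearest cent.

£39,136.06

March 1 – May 18, 2031: 79 days at 1.65% → £1,954,000 × 1.65% × 79/366 = £6,959.1230
May 19, 2031 – February 29, 2032: 287 days at 2.1% → £1,954,000 × 2.1% × 287/366 = £32,176.9344
Total = £39,136.0574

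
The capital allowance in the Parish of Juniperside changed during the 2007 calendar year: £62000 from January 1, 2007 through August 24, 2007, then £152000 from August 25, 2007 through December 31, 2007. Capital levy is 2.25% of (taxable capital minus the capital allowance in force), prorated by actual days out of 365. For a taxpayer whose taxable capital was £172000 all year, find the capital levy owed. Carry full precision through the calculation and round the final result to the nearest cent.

£1759.32

January 1 – August 24, 2007: 236 days, exemption £62000 → (£172000 − £62000) × 2.25% × 236/365 = £1600.2740
August 25 – December 31, 2007: 129 days, exemption £152000 → (£172000 − £152000) × 2.25% × 129/365 = £159.0411
Total = £1759.3151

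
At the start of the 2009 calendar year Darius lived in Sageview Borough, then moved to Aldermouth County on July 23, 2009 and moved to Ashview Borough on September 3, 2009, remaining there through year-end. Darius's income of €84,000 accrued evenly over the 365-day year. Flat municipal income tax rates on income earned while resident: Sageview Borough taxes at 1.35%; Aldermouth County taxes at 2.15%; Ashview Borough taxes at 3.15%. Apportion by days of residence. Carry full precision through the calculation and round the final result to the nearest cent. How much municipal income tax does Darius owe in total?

€1,708.42

Sageview Borough, January 1 – July 22, 2009: 203 days → €84,000 × 1.35% × 203/365 = €630.6904
Aldermouth County, July 23 – September 2, 2009: 42 days → €84,000 × 2.15% × 42/365 = €207.8137
Ashview Borough, September 3 – December 31, 2009: 120 days → €84,000 × 3.15% × 120/365 = €869.9178
Total = €1,708.4219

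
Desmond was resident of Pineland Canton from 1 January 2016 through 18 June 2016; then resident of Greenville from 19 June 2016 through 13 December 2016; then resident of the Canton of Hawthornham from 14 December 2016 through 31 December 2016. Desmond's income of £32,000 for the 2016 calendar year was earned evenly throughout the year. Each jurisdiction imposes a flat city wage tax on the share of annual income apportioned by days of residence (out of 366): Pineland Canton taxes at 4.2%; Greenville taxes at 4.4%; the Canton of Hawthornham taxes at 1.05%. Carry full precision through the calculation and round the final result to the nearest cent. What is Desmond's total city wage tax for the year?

£1,325.55

Pineland Canton, 1 January – 18 June 2016: 170 days → £32,000 × 4.2% × 170/366 = £624.2623
Greenville, 19 June – 13 December 2016: 178 days → £32,000 × 4.4% × 178/366 = £684.7650
The Canton of Hawthornham, 14 December – 31 December 2016: 18 days → £32,000 × 1.05% × 18/366 = £16.5246
Total = £1,325.5519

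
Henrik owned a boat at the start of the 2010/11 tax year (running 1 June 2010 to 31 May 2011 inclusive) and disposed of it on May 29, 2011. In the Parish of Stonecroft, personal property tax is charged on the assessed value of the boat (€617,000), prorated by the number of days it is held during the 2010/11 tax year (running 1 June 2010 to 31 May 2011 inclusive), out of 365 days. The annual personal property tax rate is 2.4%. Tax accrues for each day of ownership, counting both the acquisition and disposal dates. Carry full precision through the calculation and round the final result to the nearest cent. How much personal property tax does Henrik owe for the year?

€14,726.86

Days held (June 1, 2010 – May 29, 2011): 363 out of 365
Tax = €617,000 × 2.4% × 363/365 = €14,726.8603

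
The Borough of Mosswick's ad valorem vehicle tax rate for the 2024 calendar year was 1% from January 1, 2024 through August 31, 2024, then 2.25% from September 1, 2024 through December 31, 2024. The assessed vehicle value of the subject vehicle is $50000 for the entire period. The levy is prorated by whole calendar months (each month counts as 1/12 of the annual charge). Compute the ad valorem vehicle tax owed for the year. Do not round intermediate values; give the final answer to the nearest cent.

$708.33

January 1 – August 31, 2024: 8 months at 1% → $50000 × 1% × 8/12 = $333.3333
September 1 – December 31, 2024: 4 months at 2.25% → $50000 × 2.25% × 4/12 = $375.0000
Total = $708.3333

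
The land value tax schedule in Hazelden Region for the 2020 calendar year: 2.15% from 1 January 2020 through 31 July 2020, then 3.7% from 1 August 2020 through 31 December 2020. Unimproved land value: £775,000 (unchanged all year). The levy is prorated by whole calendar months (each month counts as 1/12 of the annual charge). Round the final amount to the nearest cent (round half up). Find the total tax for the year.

1 January – 31 July 2020: 7 months at 2.15% → £775,000 × 2.15% × 7/12 = £9,719.7917
1 August – 31 December 2020: 5 months at 3.7% → £775,000 × 3.7% × 5/12 = £11,947.9167
Total = £21,667.7083

£21,667.71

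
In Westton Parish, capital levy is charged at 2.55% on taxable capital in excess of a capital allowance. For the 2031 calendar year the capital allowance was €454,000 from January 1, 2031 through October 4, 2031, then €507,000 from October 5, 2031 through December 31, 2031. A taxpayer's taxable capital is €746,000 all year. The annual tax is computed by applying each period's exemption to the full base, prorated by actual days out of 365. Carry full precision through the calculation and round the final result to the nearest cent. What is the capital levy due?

January 1 – October 4, 2031: 277 days, exemption €454,000 → (€746,000 − €454,000) × 2.55% × 277/365 = €5,650.8000
October 5 – December 31, 2031: 88 days, exemption €507,000 → (€746,000 − €507,000) × 2.55% × 88/365 = €1,469.3589
Total = €7,120.1589

€7,120.16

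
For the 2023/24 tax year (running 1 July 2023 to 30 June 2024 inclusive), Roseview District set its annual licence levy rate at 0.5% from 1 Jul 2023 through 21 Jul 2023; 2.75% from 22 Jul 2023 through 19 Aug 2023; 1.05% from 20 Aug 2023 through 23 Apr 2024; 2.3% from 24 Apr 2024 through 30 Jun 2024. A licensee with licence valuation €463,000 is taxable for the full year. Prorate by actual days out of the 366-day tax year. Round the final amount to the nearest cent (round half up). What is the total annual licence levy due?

1 Jul – 21 Jul 2023: 21 days at 0.5% → €463,000 × 0.5% × 21/366 = €132.8279
22 Jul – 19 Aug 2023: 29 days at 2.75% → €463,000 × 2.75% × 29/366 = €1,008.8593
20 Aug 2023 – 23 Apr 2024: 248 days at 1.05% → €463,000 × 1.05% × 248/366 = €3,294.1311
24 Apr – 30 Jun 2024: 68 days at 2.3% → €463,000 × 2.3% × 68/366 = €1,978.5027
Total = €6,414.3210

€6,414.32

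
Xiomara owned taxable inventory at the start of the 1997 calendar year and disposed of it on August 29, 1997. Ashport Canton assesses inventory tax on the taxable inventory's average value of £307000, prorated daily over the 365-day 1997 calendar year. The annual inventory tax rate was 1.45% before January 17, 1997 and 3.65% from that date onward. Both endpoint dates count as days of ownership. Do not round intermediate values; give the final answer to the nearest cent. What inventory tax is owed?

January 1 – January 16, 1997: 16 days at 1.45% → £307000 × 1.45% × 16/365 = £195.1342
January 17 – August 29, 1997: 225 days at 3.65% → £307000 × 3.65% × 225/365 = £6907.5000
Total = £7102.6342

£7102.63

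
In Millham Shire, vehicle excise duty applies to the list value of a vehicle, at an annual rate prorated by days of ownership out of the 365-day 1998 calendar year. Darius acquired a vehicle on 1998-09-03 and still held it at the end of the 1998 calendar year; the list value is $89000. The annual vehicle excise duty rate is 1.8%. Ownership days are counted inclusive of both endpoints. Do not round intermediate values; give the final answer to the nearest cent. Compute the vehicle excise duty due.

Days held (1998-09-03 to 1998-12-31): 120 out of 365
Tax = $89000 × 1.8% × 120/365 = $526.6849

$526.68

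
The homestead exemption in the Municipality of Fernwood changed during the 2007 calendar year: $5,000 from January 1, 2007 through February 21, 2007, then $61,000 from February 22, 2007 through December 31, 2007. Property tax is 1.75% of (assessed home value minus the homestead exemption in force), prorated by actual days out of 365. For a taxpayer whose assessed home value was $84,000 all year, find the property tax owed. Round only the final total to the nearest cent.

January 1 – February 21, 2007: 52 days, exemption $5,000 → ($84,000 − $5,000) × 1.75% × 52/365 = $196.9589
February 22 – December 31, 2007: 313 days, exemption $61,000 → ($84,000 − $61,000) × 1.75% × 313/365 = $345.1575
Total = $542.1164

$542.12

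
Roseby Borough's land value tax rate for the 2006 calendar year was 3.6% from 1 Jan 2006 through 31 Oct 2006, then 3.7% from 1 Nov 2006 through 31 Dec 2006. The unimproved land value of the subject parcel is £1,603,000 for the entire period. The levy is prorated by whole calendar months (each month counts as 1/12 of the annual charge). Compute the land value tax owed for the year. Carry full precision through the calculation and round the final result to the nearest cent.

£57,975.17

1 Jan – 31 Oct 2006: 10 months at 3.6% → £1,603,000 × 3.6% × 10/12 = £48,090.0000
1 Nov – 31 Dec 2006: 2 months at 3.7% → £1,603,000 × 3.7% × 2/12 = £9,885.1667
Total = £57,975.1667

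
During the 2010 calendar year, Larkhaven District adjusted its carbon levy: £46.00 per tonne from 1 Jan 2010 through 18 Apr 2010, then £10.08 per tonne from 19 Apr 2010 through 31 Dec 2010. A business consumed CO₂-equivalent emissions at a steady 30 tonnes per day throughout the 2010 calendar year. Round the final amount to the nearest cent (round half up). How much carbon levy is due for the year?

£226756.80

1 Jan – 18 Apr 2010: 108 days × 30 tonnes/day = 3,240 tonnes at £46.00/tonne → £149040.00
19 Apr – 31 Dec 2010: 257 days × 30 tonnes/day = 7,710 tonnes at £10.08/tonne → £77716.80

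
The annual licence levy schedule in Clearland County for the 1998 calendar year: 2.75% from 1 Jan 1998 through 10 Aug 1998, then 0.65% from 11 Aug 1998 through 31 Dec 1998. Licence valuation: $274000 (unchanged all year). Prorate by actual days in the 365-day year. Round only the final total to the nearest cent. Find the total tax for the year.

$5280.69

1 Jan – 10 Aug 1998: 222 days at 2.75% → $274000 × 2.75% × 222/365 = $4582.9315
11 Aug – 31 Dec 1998: 143 days at 0.65% → $274000 × 0.65% × 143/365 = $697.7616
Total = $5280.6932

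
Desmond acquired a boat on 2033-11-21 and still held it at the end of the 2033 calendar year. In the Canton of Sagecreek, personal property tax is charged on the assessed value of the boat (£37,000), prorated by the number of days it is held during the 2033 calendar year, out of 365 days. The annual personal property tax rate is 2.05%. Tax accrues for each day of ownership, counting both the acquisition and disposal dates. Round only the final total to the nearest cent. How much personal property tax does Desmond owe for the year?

Days held (2033-11-21 to 2033-12-31): 41 out of 365
Tax = £37,000 × 2.05% × 41/365 = £85.2014

£85.20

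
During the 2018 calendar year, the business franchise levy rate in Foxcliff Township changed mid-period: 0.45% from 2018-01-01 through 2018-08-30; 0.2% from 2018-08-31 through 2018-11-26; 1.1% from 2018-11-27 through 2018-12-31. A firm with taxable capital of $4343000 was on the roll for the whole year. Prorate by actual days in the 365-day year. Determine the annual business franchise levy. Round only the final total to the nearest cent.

$19632.74

2018-01-01 to 2018-08-30: 242 days at 0.45% → $4343000 × 0.45% × 242/365 = $12957.6082
2018-08-31 to 2018-11-26: 88 days at 0.2% → $4343000 × 0.2% × 88/365 = $2094.1589
2018-11-27 to 2018-12-31: 35 days at 1.1% → $4343000 × 1.1% × 35/365 = $4580.9726
Total = $19632.7397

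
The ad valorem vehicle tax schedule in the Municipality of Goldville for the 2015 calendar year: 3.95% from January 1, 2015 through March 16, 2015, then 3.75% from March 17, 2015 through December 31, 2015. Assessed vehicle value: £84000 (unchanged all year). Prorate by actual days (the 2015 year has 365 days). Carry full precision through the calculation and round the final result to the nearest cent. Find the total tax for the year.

January 1 – March 16, 2015: 75 days at 3.95% → £84000 × 3.95% × 75/365 = £681.7808
March 17 – December 31, 2015: 290 days at 3.75% → £84000 × 3.75% × 290/365 = £2502.7397
Total = £3184.5205

£3184.52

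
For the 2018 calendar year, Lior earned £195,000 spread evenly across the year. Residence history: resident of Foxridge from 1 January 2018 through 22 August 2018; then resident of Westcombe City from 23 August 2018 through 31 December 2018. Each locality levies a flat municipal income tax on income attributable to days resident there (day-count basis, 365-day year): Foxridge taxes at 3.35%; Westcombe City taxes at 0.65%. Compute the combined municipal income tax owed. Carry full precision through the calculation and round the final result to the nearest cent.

Foxridge, 1 January – 22 August 2018: 234 days → £195,000 × 3.35% × 234/365 = £4,187.9589
Westcombe City, 23 August – 31 December 2018: 131 days → £195,000 × 0.65% × 131/365 = £454.9110
Total = £4,642.8699

£4,642.87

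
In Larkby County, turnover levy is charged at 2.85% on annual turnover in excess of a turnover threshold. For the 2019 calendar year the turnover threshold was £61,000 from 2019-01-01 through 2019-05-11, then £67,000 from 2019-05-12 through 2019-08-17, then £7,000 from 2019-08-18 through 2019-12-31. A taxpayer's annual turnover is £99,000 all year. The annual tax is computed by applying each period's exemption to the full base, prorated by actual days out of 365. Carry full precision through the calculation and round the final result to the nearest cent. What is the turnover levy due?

£1,610.52

2019-01-01 to 2019-05-11: 131 days, exemption £61,000 → (£99,000 − £61,000) × 2.85% × 131/365 = £388.6932
2019-05-12 to 2019-08-17: 98 days, exemption £67,000 → (£99,000 − £67,000) × 2.85% × 98/365 = £244.8658
2019-08-18 to 2019-12-31: 136 days, exemption £7,000 → (£99,000 − £7,000) × 2.85% × 136/365 = £976.9644
Total = £1,610.5233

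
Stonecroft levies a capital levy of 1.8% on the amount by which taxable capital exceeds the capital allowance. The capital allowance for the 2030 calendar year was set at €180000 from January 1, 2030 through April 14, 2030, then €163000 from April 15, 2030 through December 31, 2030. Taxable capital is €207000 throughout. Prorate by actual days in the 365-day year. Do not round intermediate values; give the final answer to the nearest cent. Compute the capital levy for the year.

€704.81

January 1 – April 14, 2030: 104 days, exemption €180000 → (€207000 − €180000) × 1.8% × 104/365 = €138.4767
April 15 – December 31, 2030: 261 days, exemption €163000 → (€207000 − €163000) × 1.8% × 261/365 = €566.3342
Total = €704.8110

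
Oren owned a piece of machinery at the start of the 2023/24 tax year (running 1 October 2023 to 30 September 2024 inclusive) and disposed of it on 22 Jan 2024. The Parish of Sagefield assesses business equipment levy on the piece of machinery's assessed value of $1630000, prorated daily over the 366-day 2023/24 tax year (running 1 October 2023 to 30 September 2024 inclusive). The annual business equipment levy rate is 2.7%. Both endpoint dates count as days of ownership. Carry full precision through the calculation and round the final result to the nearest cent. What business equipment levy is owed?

$13708.03

Days held (1 Oct 2023 – 22 Jan 2024): 114 out of 366
Tax = $1630000 × 2.7% × 114/366 = $13708.0328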